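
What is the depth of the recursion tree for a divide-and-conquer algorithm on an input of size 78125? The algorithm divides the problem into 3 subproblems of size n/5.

For divide and conquer with division factor 5:

Problem sizes at each level:
Level 0: 78125
Level 1: 15625
Level 2: 3125
Level 3: 625
Level 4: 125
Level 5: 25
Level 6: 5
Level 7: 1

The root is level 0 and the size-1 base case is level 7 (the tree spans levels 0 through 7, i.e. 8 levels counting the root), so the depth is the number of divisions: log_5(78125) = 7

The recursion tree depth is log_5(78125) = 7. At each level, the problem size is divided by 5, so it takes 7 divisions to reduce to a base case of size 1. The algorithm makes 3 recursive calls at each level.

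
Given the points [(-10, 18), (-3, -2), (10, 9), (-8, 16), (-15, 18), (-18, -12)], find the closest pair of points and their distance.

Computing all pairwise distances among 6 points:

d((-10, 18), (-3, -2)) = 21.1896
d((-10, 18), (10, 9)) = 21.9317
d((-10, 18), (-8, 16)) = 2.8284 <-- minimum
d((-10, 18), (-15, 18)) = 5.0
d((-10, 18), (-18, -12)) = 31.0483
d((-3, -2), (10, 9)) = 17.0294
d((-3, -2), (-8, 16)) = 18.6815
d((-3, -2), (-15, 18)) = 23.3238
d((-3, -2), (-18, -12)) = 18.0278
d((10, 9), (-8, 16)) = 19.3132
d((10, 9), (-15, 18)) = 26.5707
d((10, 9), (-18, -12)) = 35.0
d((-8, 16), (-15, 18)) = 7.2801
d((-8, 16), (-18, -12)) = 29.7321
d((-15, 18), (-18, -12)) = 30.1496

Closest pair: (-10, 18) and (-8, 16) with distance 2.8284

The closest pair is (-10, 18) and (-8, 16) with Euclidean distance 2.8284. For 6 points, brute-force pairwise comparison is shown above. For large n, the divide-and-conquer algorithm (sort by x, recurse on halves, check the dividing strip) achieves O(n log n).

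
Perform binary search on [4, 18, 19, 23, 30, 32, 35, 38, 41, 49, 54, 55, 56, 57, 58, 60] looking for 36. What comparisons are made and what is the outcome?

Binary search for 36 in [4, 18, 19, 23, 30, 32, 35, 38, 41, 49, 54, 55, 56, 57, 58, 60]:

lo=0, hi=15, mid=7, arr[mid]=38 -> 38 > 36, search left half
lo=0, hi=6, mid=3, arr[mid]=23 -> 23 < 36, search right half
lo=4, hi=6, mid=5, arr[mid]=32 -> 32 < 36, search right half
lo=6, hi=6, mid=6, arr[mid]=35 -> 35 < 36, search right half
lo=7 > hi=6, target 36 not found

Binary search determines that 36 is not in the array after 4 comparisons. The search space was exhausted without finding the target.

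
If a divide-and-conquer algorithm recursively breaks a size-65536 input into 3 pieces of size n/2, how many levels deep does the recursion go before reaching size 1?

For divide and conquer with division factor 2:

Problem sizes at each level:
Level 0: 65536
Level 1: 32768
Level 2: 16384
Level 3: 8192
Level 4: 4096
Level 5: 2048
Level 6: 1024
Level 7: 512
Level 8: 256
Level 9: 128
Level 10: 64
Level 11: 32
Level 12: 16
Level 13: 8
Level 14: 4
Level 15: 2
Level 16: 1

The root is level 0 and the size-1 base case is level 16 (the tree spans levels 0 through 16, i.e. 17 levels counting the root), so the depth is the number of divisions: log_2(65536) = 16

The recursion tree depth is log_2(65536) = 16. At each level, the problem size is divided by 2, so it takes 16 divisions to reduce to a base case of size 1. The algorithm makes 3 recursive calls at each level.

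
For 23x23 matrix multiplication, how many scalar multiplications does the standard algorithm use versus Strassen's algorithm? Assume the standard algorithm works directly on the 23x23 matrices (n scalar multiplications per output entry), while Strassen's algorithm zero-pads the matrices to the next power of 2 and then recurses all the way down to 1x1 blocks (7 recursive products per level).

Matrix multiplication for 23x23 matrices:

Strassen's algorithm requires power-of-2 dimensions. Pad 23x23 to 32x32 (next power of 2).

Standard algorithm: 23^3 = 12167 multiplications
Strassen's algorithm: 7^(log2(32)) = 7^5 = 16807 multiplications
Difference: 12167 - 16807 = -4640 (Strassen uses MORE here due to padding overhead — for small or just-over-power-of-2 n, padding can outweigh the per-level savings)

Standard: 12167 multiplications (23^3). Strassen: 16807 multiplications (7^5, after padding to 32x32). Strassen reduces 8 recursive multiplications to 7 at each level.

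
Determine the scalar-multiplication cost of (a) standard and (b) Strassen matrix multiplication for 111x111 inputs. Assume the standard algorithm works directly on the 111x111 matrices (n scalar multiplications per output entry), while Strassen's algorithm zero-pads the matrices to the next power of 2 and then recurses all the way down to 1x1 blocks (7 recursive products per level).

Matrix multiplication for 111x111 matrices:

Strassen's algorithm requires power-of-2 dimensions. Pad 111x111 to 128x128 (next power of 2).

Standard algorithm: 111^3 = 1367631 multiplications
Strassen's algorithm: 7^(log2(128)) = 7^7 = 823543 multiplications
Savings: 1367631 - 823543 = 544088 multiplications

Standard: 1367631 multiplications (111^3). Strassen: 823543 multiplications (7^7, after padding to 128x128). Strassen reduces 8 recursive multiplications to 7 at each level.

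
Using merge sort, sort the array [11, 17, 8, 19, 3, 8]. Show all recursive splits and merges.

Merge sort trace:

Split: [11, 17, 8, 19, 3, 8] -> [11, 17, 8] and [19, 3, 8]
  Split: [11, 17, 8] -> [11] and [17, 8]
    Split: [17, 8] -> [17] and [8]
    Merge: [17] + [8] -> [8, 17]
  Merge: [11] + [8, 17] -> [8, 11, 17]
  Split: [19, 3, 8] -> [19] and [3, 8]
    Split: [3, 8] -> [3] and [8]
    Merge: [3] + [8] -> [3, 8]
  Merge: [19] + [3, 8] -> [3, 8, 19]
Merge: [8, 11, 17] + [3, 8, 19] -> [3, 8, 8, 11, 17, 19]

Final sorted array: [3, 8, 8, 11, 17, 19]

The merge sort proceeds by recursively splitting the array and merging sorted halves.
After all merges, the sorted array is [3, 8, 8, 11, 17, 19].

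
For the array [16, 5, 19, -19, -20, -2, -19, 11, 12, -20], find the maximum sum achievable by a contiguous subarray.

Using Kadane's algorithm on [16, 5, 19, -19, -20, -2, -19, 11, 12, -20]:

Scanning through the array:
Position 1 (value 5): max_ending_here = 21, max_so_far = 21
Position 2 (value 19): max_ending_here = 40, max_so_far = 40
Position 3 (value -19): max_ending_here = 21, max_so_far = 40
Position 4 (value -20): max_ending_here = 1, max_so_far = 40
Position 5 (value -2): max_ending_here = -1, max_so_far = 40
Position 6 (value -19): max_ending_here = -19, max_so_far = 40
Position 7 (value 11): max_ending_here = 11, max_so_far = 40
Position 8 (value 12): max_ending_here = 23, max_so_far = 40
Position 9 (value -20): max_ending_here = 3, max_so_far = 40

Maximum subarray: [16, 5, 19]
Maximum sum: 40

The maximum subarray is [16, 5, 19] with sum 40. This subarray runs from index 0 to index 2.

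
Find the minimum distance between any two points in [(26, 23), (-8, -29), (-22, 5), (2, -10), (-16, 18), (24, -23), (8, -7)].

Computing all pairwise distances among 7 points:

d((26, 23), (-8, -29)) = 62.1289
d((26, 23), (-22, 5)) = 51.264
d((26, 23), (2, -10)) = 40.8044
d((26, 23), (-16, 18)) = 42.2966
d((26, 23), (24, -23)) = 46.0435
d((26, 23), (8, -7)) = 34.9857
d((-8, -29), (-22, 5)) = 36.7696
d((-8, -29), (2, -10)) = 21.4709
d((-8, -29), (-16, 18)) = 47.676
d((-8, -29), (24, -23)) = 32.5576
d((-8, -29), (8, -7)) = 27.2029
d((-22, 5), (2, -10)) = 28.3019
d((-22, 5), (-16, 18)) = 14.3178
d((-22, 5), (24, -23)) = 53.8516
d((-22, 5), (8, -7)) = 32.311
d((2, -10), (-16, 18)) = 33.2866
d((2, -10), (24, -23)) = 25.5539
d((2, -10), (8, -7)) = 6.7082 <-- minimum
d((-16, 18), (24, -23)) = 57.28
d((-16, 18), (8, -7)) = 34.6554
d((24, -23), (8, -7)) = 22.6274

Closest pair: (2, -10) and (8, -7) with distance 6.7082

The closest pair is (2, -10) and (8, -7) with Euclidean distance 6.7082. For 7 points, brute-force pairwise comparison is shown above. For large n, the divide-and-conquer algorithm (sort by x, recurse on halves, check the dividing strip) achieves O(n log n).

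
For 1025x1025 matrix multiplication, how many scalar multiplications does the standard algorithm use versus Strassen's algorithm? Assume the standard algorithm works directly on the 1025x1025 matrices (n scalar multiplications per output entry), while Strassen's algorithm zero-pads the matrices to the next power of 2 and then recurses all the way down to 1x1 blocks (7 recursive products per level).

Matrix multiplication for 1025x1025 matrices:

Strassen's algorithm requires power-of-2 dimensions. Pad 1025x1025 to 2048x2048 (next power of 2).

Standard algorithm: 1025^3 = 1076890625 multiplications
Strassen's algorithm: 7^(log2(2048)) = 7^11 = 1977326743 multiplications
Difference: 1076890625 - 1977326743 = -900436118 (Strassen uses MORE here due to padding overhead — for small or just-over-power-of-2 n, padding can outweigh the per-level savings)

Standard: 1076890625 multiplications (1025^3). Strassen: 1977326743 multiplications (7^11, after padding to 2048x2048). Strassen reduces 8 recursive multiplications to 7 at each level.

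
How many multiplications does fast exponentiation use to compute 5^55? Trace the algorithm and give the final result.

Computing 5^55 by squaring (build up from 5^1; each line after the first costs one multiplication):

5^1 = 5
5^2 = (5^1)^2 = 5^2 = 25
5^3 = 5 * 5^2 = 5 * 25 = 125
5^6 = (5^3)^2 = 125^2 = 15625
5^12 = (5^6)^2 = 15625^2 = 244140625
5^13 = 5 * 5^12 = 5 * 244140625 = 1220703125
5^26 = (5^13)^2 = 1220703125^2 = 1490116119384765625
5^27 = 5 * 5^26 = 5 * 1490116119384765625 = 7450580596923828125
5^54 = (5^27)^2 = 7450580596923828125^2 = 55511151231257827021181583404541015625
5^55 = 5 * 5^54 = 5 * 55511151231257827021181583404541015625 = 277555756156289135105907917022705078125

Result: 277555756156289135105907917022705078125
Multiplications needed: 9 (9 lines after 5^1)

5^55 = 277555756156289135105907917022705078125. Using exponentiation by squaring, this requires 9 multiplications. The key idea: if the exponent is even, square the half-power; if odd, multiply by the base once.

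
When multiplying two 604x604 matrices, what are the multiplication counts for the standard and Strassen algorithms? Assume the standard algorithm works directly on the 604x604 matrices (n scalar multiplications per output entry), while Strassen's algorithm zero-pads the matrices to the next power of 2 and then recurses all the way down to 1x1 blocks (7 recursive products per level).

Matrix multiplication for 604x604 matrices:

Strassen's algorithm requires power-of-2 dimensions. Pad 604x604 to 1024x1024 (next power of 2).

Standard algorithm: 604^3 = 220348864 multiplications
Strassen's algorithm: 7^(log2(1024)) = 7^10 = 282475249 multiplications
Difference: 220348864 - 282475249 = -62126385 (Strassen uses MORE here due to padding overhead — for small or just-over-power-of-2 n, padding can outweigh the per-level savings)

Standard: 220348864 multiplications (604^3). Strassen: 282475249 multiplications (7^10, after padding to 1024x1024). Strassen reduces 8 recursive multiplications to 7 at each level.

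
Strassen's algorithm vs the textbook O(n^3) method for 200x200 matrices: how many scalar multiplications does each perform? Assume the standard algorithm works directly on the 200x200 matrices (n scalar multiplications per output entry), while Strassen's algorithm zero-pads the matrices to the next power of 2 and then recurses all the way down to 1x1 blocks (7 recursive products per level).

Matrix multiplication for 200x200 matrices:

Strassen's algorithm requires power-of-2 dimensions. Pad 200x200 to 256x256 (next power of 2).

Standard algorithm: 200^3 = 8000000 multiplications
Strassen's algorithm: 7^(log2(256)) = 7^8 = 5764801 multiplications
Savings: 8000000 - 5764801 = 2235199 multiplications

Standard: 8000000 multiplications (200^3). Strassen: 5764801 multiplications (7^8, after padding to 256x256). Strassen reduces 8 recursive multiplications to 7 at each level.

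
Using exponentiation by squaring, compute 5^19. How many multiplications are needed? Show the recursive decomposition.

Computing 5^19 by squaring (build up from 5^1; each line after the first costs one multiplication):

5^1 = 5
5^2 = (5^1)^2 = 5^2 = 25
5^4 = (5^2)^2 = 25^2 = 625
5^8 = (5^4)^2 = 625^2 = 390625
5^9 = 5 * 5^8 = 5 * 390625 = 1953125
5^18 = (5^9)^2 = 1953125^2 = 3814697265625
5^19 = 5 * 5^18 = 5 * 3814697265625 = 19073486328125

Result: 19073486328125
Multiplications needed: 6 (6 lines after 5^1)

5^19 = 19073486328125. Using exponentiation by squaring, this requires 6 multiplications. The key idea: if the exponent is even, square the half-power; if odd, multiply by the base once.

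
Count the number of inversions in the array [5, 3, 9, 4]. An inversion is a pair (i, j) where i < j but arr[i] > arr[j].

Finding inversions in [5, 3, 9, 4]:

(0, 1): arr[0]=5 > arr[1]=3
(0, 3): arr[0]=5 > arr[3]=4
(2, 3): arr[2]=9 > arr[3]=4

Total inversions: 3

The array has 3 inversion(s): (0,1), (0,3), (2,3). Each pair (i,j) satisfies i < j and arr[i] > arr[j].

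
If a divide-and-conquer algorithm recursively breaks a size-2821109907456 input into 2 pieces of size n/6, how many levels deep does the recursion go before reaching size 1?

For divide and conquer with division factor 6:

Problem sizes at each level:
Level 0: 2821109907456
Level 1: 470184984576
Level 2: 78364164096
Level 3: 13060694016
Level 4: 2176782336
Level 5: 362797056
Level 6: 60466176
Level 7: 10077696
Level 8: 1679616
Level 9: 279936
Level 10: 46656
Level 11: 7776
Level 12: 1296
Level 13: 216
Level 14: 36
Level 15: 6
Level 16: 1

The root is level 0 and the size-1 base case is level 16 (the tree spans levels 0 through 16, i.e. 17 levels counting the root), so the depth is the number of divisions: log_6(2821109907456) = 16

The recursion tree depth is log_6(2821109907456) = 16. At each level, the problem size is divided by 6, so it takes 16 divisions to reduce to a base case of size 1. The algorithm makes 2 recursive calls at each level.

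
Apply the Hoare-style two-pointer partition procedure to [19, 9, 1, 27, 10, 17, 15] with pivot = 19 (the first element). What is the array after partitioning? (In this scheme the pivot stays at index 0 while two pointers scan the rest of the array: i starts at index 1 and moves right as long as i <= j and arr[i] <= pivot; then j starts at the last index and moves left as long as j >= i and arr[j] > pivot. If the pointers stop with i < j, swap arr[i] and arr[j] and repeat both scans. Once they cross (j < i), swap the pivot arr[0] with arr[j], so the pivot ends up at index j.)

Hoare-style two-pointer partition with pivot = 19:

Initial array: [19, 9, 1, 27, 10, 17, 15]

Pointers start at i = 1, j = 6.
i stops at index 3 (arr[3]=27 > 19), j stops at index 6 (arr[6]=15 <= 19): swap arr[3] and arr[6], array becomes [19, 9, 1, 15, 10, 17, 27]
i ends at 6, j ends at 5: the pointers have crossed (j < i), so scanning stops.

Swap pivot arr[0] with arr[5] to place pivot at position 5: [17, 9, 1, 15, 10, 19, 27]
Pivot position: 5

After partitioning with pivot 19, the array becomes [17, 9, 1, 15, 10, 19, 27]. The pivot is placed at index 5. All elements to the left of the pivot are <= 19, and all elements to the right are > 19.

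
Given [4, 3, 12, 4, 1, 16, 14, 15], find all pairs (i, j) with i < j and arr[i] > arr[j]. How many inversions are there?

Finding inversions in [4, 3, 12, 4, 1, 16, 14, 15]:

(0, 1): arr[0]=4 > arr[1]=3
(0, 4): arr[0]=4 > arr[4]=1
(1, 4): arr[1]=3 > arr[4]=1
(2, 3): arr[2]=12 > arr[3]=4
(2, 4): arr[2]=12 > arr[4]=1
(3, 4): arr[3]=4 > arr[4]=1
(5, 6): arr[5]=16 > arr[6]=14
(5, 7): arr[5]=16 > arr[7]=15

Total inversions: 8

The array has 8 inversion(s): (0,1), (0,4), (1,4), (2,3), (2,4), (3,4), (5,6), (5,7). Each pair (i,j) satisfies i < j and arr[i] > arr[j].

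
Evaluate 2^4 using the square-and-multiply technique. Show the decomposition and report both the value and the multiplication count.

Computing 2^4 by squaring (build up from 2^1; each line after the first costs one multiplication):

2^1 = 2
2^2 = (2^1)^2 = 2^2 = 4
2^4 = (2^2)^2 = 4^2 = 16

Result: 16
Multiplications needed: 2 (2 lines after 2^1)

2^4 = 16. Using exponentiation by squaring, this requires 2 multiplications. The key idea: if the exponent is even, square the half-power; if odd, multiply by the base once.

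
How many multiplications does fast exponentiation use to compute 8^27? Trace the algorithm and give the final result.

Computing 8^27 by squaring (build up from 8^1; each line after the first costs one multiplication):

8^1 = 8
8^2 = (8^1)^2 = 8^2 = 64
8^3 = 8 * 8^2 = 8 * 64 = 512
8^6 = (8^3)^2 = 512^2 = 262144
8^12 = (8^6)^2 = 262144^2 = 68719476736
8^13 = 8 * 8^12 = 8 * 68719476736 = 549755813888
8^26 = (8^13)^2 = 549755813888^2 = 302231454903657293676544
8^27 = 8 * 8^26 = 8 * 302231454903657293676544 = 2417851639229258349412352

Result: 2417851639229258349412352
Multiplications needed: 7 (7 lines after 8^1)

8^27 = 2417851639229258349412352. Using exponentiation by squaring, this requires 7 multiplications. The key idea: if the exponent is even, square the half-power; if odd, multiply by the base once.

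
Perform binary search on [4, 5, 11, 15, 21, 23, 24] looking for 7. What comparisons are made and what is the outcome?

Binary search for 7 in [4, 5, 11, 15, 21, 23, 24]:

lo=0, hi=6, mid=3, arr[mid]=15 -> 15 > 7, search left half
lo=0, hi=2, mid=1, arr[mid]=5 -> 5 < 7, search right half
lo=2, hi=2, mid=2, arr[mid]=11 -> 11 > 7, search left half
lo=2 > hi=1, target 7 not found

Binary search determines that 7 is not in the array after 3 comparisons. The search space was exhausted without finding the target.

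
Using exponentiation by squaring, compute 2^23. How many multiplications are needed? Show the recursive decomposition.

Computing 2^23 by squaring (build up from 2^1; each line after the first costs one multiplication):

2^1 = 2
2^2 = (2^1)^2 = 2^2 = 4
2^4 = (2^2)^2 = 4^2 = 16
2^5 = 2 * 2^4 = 2 * 16 = 32
2^10 = (2^5)^2 = 32^2 = 1024
2^11 = 2 * 2^10 = 2 * 1024 = 2048
2^22 = (2^11)^2 = 2048^2 = 4194304
2^23 = 2 * 2^22 = 2 * 4194304 = 8388608

Result: 8388608
Multiplications needed: 7 (7 lines after 2^1)

2^23 = 8388608. Using exponentiation by squaring, this requires 7 multiplications. The key idea: if the exponent is even, square the half-power; if odd, multiply by the base once.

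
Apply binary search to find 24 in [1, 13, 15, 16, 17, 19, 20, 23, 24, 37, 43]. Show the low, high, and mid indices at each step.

Binary search for 24 in [1, 13, 15, 16, 17, 19, 20, 23, 24, 37, 43]:

lo=0, hi=10, mid=5, arr[mid]=19 -> 19 < 24, search right half
lo=6, hi=10, mid=8, arr[mid]=24 -> Found target at index 8!

Binary search finds 24 at index 8 after 2 comparisons. The search repeatedly halves the search space by comparing with the middle element.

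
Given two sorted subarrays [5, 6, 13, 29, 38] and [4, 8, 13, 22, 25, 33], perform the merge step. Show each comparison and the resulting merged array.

Merging process:

Compare 5 vs 4: take 4 from right. Merged: [4]
Compare 5 vs 8: take 5 from left. Merged: [4, 5]
Compare 6 vs 8: take 6 from left. Merged: [4, 5, 6]
Compare 13 vs 8: take 8 from right. Merged: [4, 5, 6, 8]
Compare 13 vs 13: take 13 from left. Merged: [4, 5, 6, 8, 13]
Compare 29 vs 13: take 13 from right. Merged: [4, 5, 6, 8, 13, 13]
Compare 29 vs 22: take 22 from right. Merged: [4, 5, 6, 8, 13, 13, 22]
Compare 29 vs 25: take 25 from right. Merged: [4, 5, 6, 8, 13, 13, 22, 25]
Compare 29 vs 33: take 29 from left. Merged: [4, 5, 6, 8, 13, 13, 22, 25, 29]
Compare 38 vs 33: take 33 from right. Merged: [4, 5, 6, 8, 13, 13, 22, 25, 29, 33]
Append remaining from left: [38]. Merged: [4, 5, 6, 8, 13, 13, 22, 25, 29, 33, 38]

Final merged array: [4, 5, 6, 8, 13, 13, 22, 25, 29, 33, 38]
Total comparisons: 10

The merged array is [4, 5, 6, 8, 13, 13, 22, 25, 29, 33, 38], requiring 10 comparisons. The merge step runs in O(n) time where n is the total number of elements.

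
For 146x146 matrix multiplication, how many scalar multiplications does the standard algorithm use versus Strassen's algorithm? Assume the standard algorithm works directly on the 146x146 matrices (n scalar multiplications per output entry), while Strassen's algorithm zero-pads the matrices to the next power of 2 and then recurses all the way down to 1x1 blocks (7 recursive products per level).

Matrix multiplication for 146x146 matrices:

Strassen's algorithm requires power-of-2 dimensions. Pad 146x146 to 256x256 (next power of 2).

Standard algorithm: 146^3 = 3112136 multiplications
Strassen's algorithm: 7^(log2(256)) = 7^8 = 5764801 multiplications
Difference: 3112136 - 5764801 = -2652665 (Strassen uses MORE here due to padding overhead — for small or just-over-power-of-2 n, padding can outweigh the per-level savings)

Standard: 3112136 multiplications (146^3). Strassen: 5764801 multiplications (7^8, after padding to 256x256). Strassen reduces 8 recursive multiplications to 7 at each level.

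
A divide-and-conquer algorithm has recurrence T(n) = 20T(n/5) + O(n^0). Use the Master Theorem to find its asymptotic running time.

Master Theorem for T(n) = 20T(n/5) + O(n^0):

a = 20, b = 5, c = 0
log_b(a) = log_5(20) = 1.8614

Case 1: c = 0 < log_5(20) = 1.8614
T(n) = O(n^(log_5 20))

For T(n) = 20T(n/5) + O(n^0): log_5(20) = 1.8614. This is Case 1 of the Master Theorem (c < log_b(a), work dominated by leaves), giving O(n^(log_5 20)).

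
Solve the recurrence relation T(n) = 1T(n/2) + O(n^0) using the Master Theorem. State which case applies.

Master Theorem for T(n) = 1T(n/2) + O(n^0):

a = 1, b = 2, c = 0
log_b(a) = log_2(1) = 0.0000

Case 2: c = 0 = log_2(1) = 0.0000
T(n) = O(n^0 log n) = O(log n)

For T(n) = 1T(n/2) + O(n^0): log_2(1) = 0.0000. This is Case 2 of the Master Theorem (c = log_b(a), equal work at all levels), giving O(log n).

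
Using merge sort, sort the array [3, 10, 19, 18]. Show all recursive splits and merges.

Merge sort trace:

Split: [3, 10, 19, 18] -> [3, 10] and [19, 18]
  Split: [3, 10] -> [3] and [10]
  Merge: [3] + [10] -> [3, 10]
  Split: [19, 18] -> [19] and [18]
  Merge: [19] + [18] -> [18, 19]
Merge: [3, 10] + [18, 19] -> [3, 10, 18, 19]

Final sorted array: [3, 10, 18, 19]

The merge sort proceeds by recursively splitting the array and merging sorted halves.
After all merges, the sorted array is [3, 10, 18, 19].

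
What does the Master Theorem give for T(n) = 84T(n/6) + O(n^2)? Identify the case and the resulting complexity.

Master Theorem for T(n) = 84T(n/6) + O(n^2):

a = 84, b = 6, c = 2
log_b(a) = log_6(84) = 2.4729

Case 1: c = 2 < log_6(84) = 2.4729
T(n) = O(n^(log_6 84))

For T(n) = 84T(n/6) + O(n^2): log_6(84) = 2.4729. This is Case 1 of the Master Theorem (c < log_b(a), work dominated by leaves), giving O(n^(log_6 84)).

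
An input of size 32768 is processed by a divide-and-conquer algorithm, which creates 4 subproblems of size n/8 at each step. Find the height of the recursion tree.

For divide and conquer with division factor 8:

Problem sizes at each level:
Level 0: 32768
Level 1: 4096
Level 2: 512
Level 3: 64
Level 4: 8
Level 5: 1

The root is level 0 and the size-1 base case is level 5 (the tree spans levels 0 through 5, i.e. 6 levels counting the root), so the depth is the number of divisions: log_8(32768) = 5

The recursion tree depth is log_8(32768) = 5. At each level, the problem size is divided by 8, so it takes 5 divisions to reduce to a base case of size 1. The algorithm makes 4 recursive calls at each level.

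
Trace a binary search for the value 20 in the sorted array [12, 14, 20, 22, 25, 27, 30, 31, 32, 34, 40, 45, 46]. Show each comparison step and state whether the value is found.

Binary search for 20 in [12, 14, 20, 22, 25, 27, 30, 31, 32, 34, 40, 45, 46]:

lo=0, hi=12, mid=6, arr[mid]=30 -> 30 > 20, search left half
lo=0, hi=5, mid=2, arr[mid]=20 -> Found target at index 2!

Binary search finds 20 at index 2 after 2 comparisons. The search repeatedly halves the search space by comparing with the middle element.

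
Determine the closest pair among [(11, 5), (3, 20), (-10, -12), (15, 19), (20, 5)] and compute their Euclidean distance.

Computing all pairwise distances among 5 points:

d((11, 5), (3, 20)) = 17.0
d((11, 5), (-10, -12)) = 27.0185
d((11, 5), (15, 19)) = 14.5602
d((11, 5), (20, 5)) = 9.0 <-- minimum
d((3, 20), (-10, -12)) = 34.5398
d((3, 20), (15, 19)) = 12.0416
d((3, 20), (20, 5)) = 22.6716
d((-10, -12), (15, 19)) = 39.8246
d((-10, -12), (20, 5)) = 34.4819
d((15, 19), (20, 5)) = 14.8661

Closest pair: (11, 5) and (20, 5) with distance 9.0

The closest pair is (11, 5) and (20, 5) with Euclidean distance 9.0. For 5 points, brute-force pairwise comparison is shown above. For large n, the divide-and-conquer algorithm (sort by x, recurse on halves, check the dividing strip) achieves O(n log n).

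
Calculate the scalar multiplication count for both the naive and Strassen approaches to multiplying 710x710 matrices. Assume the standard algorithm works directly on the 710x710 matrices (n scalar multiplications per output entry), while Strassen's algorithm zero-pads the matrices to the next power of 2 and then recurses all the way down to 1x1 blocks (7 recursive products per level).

Matrix multiplication for 710x710 matrices:

Strassen's algorithm requires power-of-2 dimensions. Pad 710x710 to 1024x1024 (next power of 2).

Standard algorithm: 710^3 = 357911000 multiplications
Strassen's algorithm: 7^(log2(1024)) = 7^10 = 282475249 multiplications
Savings: 357911000 - 282475249 = 75435751 multiplications

Standard: 357911000 multiplications (710^3). Strassen: 282475249 multiplications (7^10, after padding to 1024x1024). Strassen reduces 8 recursive multiplications to 7 at each level.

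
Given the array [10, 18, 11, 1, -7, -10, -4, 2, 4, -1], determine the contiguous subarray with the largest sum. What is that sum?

Using Kadane's algorithm on [10, 18, 11, 1, -7, -10, -4, 2, 4, -1]:

Scanning through the array:
Position 1 (value 18): max_ending_here = 28, max_so_far = 28
Position 2 (value 11): max_ending_here = 39, max_so_far = 39
Position 3 (value 1): max_ending_here = 40, max_so_far = 40
Position 4 (value -7): max_ending_here = 33, max_so_far = 40
Position 5 (value -10): max_ending_here = 23, max_so_far = 40
Position 6 (value -4): max_ending_here = 19, max_so_far = 40
Position 7 (value 2): max_ending_here = 21, max_so_far = 40
Position 8 (value 4): max_ending_here = 25, max_so_far = 40
Position 9 (value -1): max_ending_here = 24, max_so_far = 40

Maximum subarray: [10, 18, 11, 1]
Maximum sum: 40

The maximum subarray is [10, 18, 11, 1] with sum 40. This subarray runs from index 0 to index 3.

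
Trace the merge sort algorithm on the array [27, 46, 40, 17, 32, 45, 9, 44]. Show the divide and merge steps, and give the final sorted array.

Merge sort trace:

Split: [27, 46, 40, 17, 32, 45, 9, 44] -> [27, 46, 40, 17] and [32, 45, 9, 44]
  Split: [27, 46, 40, 17] -> [27, 46] and [40, 17]
    Split: [27, 46] -> [27] and [46]
    Merge: [27] + [46] -> [27, 46]
    Split: [40, 17] -> [40] and [17]
    Merge: [40] + [17] -> [17, 40]
  Merge: [27, 46] + [17, 40] -> [17, 27, 40, 46]
  Split: [32, 45, 9, 44] -> [32, 45] and [9, 44]
    Split: [32, 45] -> [32] and [45]
    Merge: [32] + [45] -> [32, 45]
    Split: [9, 44] -> [9] and [44]
    Merge: [9] + [44] -> [9, 44]
  Merge: [32, 45] + [9, 44] -> [9, 32, 44, 45]
Merge: [17, 27, 40, 46] + [9, 32, 44, 45] -> [9, 17, 27, 32, 40, 44, 45, 46]

Final sorted array: [9, 17, 27, 32, 40, 44, 45, 46]

The merge sort proceeds by recursively splitting the array and merging sorted halves.
After all merges, the sorted array is [9, 17, 27, 32, 40, 44, 45, 46].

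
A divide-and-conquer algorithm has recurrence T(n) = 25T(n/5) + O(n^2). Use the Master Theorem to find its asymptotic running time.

Master Theorem for T(n) = 25T(n/5) + O(n^2):

a = 25, b = 5, c = 2
log_b(a) = log_5(25) = 2.0000

Case 2: c = 2 = log_5(25) = 2.0000
T(n) = O(n^2 log n) = O(n^2 log n)

For T(n) = 25T(n/5) + O(n^2): log_5(25) = 2.0000. This is Case 2 of the Master Theorem (c = log_b(a), equal work at all levels), giving O(n^2 log n).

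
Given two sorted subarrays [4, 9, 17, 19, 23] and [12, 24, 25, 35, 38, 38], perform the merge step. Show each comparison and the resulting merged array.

Merging process:

Compare 4 vs 12: take 4 from left. Merged: [4]
Compare 9 vs 12: take 9 from left. Merged: [4, 9]
Compare 17 vs 12: take 12 from right. Merged: [4, 9, 12]
Compare 17 vs 24: take 17 from left. Merged: [4, 9, 12, 17]
Compare 19 vs 24: take 19 from left. Merged: [4, 9, 12, 17, 19]
Compare 23 vs 24: take 23 from left. Merged: [4, 9, 12, 17, 19, 23]
Append remaining from right: [24, 25, 35, 38, 38]. Merged: [4, 9, 12, 17, 19, 23, 24, 25, 35, 38, 38]

Final merged array: [4, 9, 12, 17, 19, 23, 24, 25, 35, 38, 38]
Total comparisons: 6

The merged array is [4, 9, 12, 17, 19, 23, 24, 25, 35, 38, 38], requiring 6 comparisons. The merge step runs in O(n) time where n is the total number of elements.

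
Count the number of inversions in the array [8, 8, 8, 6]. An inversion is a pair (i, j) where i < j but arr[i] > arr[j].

Finding inversions in [8, 8, 8, 6]:

(0, 3): arr[0]=8 > arr[3]=6
(1, 3): arr[1]=8 > arr[3]=6
(2, 3): arr[2]=8 > arr[3]=6

Total inversions: 3

The array has 3 inversion(s): (0,3), (1,3), (2,3). Each pair (i,j) satisfies i < j and arr[i] > arr[j].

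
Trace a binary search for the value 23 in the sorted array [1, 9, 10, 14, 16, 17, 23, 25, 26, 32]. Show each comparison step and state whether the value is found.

Binary search for 23 in [1, 9, 10, 14, 16, 17, 23, 25, 26, 32]:

lo=0, hi=9, mid=4, arr[mid]=16 -> 16 < 23, search right half
lo=5, hi=9, mid=7, arr[mid]=25 -> 25 > 23, search left half
lo=5, hi=6, mid=5, arr[mid]=17 -> 17 < 23, search right half
lo=6, hi=6, mid=6, arr[mid]=23 -> Found target at index 6!

Binary search finds 23 at index 6 after 4 comparisons. The search repeatedly halves the search space by comparing with the middle element.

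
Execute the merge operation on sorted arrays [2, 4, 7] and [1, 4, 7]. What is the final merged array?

Merging process:

Compare 2 vs 1: take 1 from right. Merged: [1]
Compare 2 vs 4: take 2 from left. Merged: [1, 2]
Compare 4 vs 4: take 4 from left. Merged: [1, 2, 4]
Compare 7 vs 4: take 4 from right. Merged: [1, 2, 4, 4]
Compare 7 vs 7: take 7 from left. Merged: [1, 2, 4, 4, 7]
Append remaining from right: [7]. Merged: [1, 2, 4, 4, 7, 7]

Final merged array: [1, 2, 4, 4, 7, 7]
Total comparisons: 5

The merged array is [1, 2, 4, 4, 7, 7], requiring 5 comparisons. The merge step runs in O(n) time where n is the total number of elements.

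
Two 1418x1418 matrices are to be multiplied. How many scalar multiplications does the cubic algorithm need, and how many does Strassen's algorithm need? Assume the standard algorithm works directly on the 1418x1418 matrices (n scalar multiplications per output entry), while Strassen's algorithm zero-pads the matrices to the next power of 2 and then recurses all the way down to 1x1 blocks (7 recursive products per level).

Matrix multiplication for 1418x1418 matrices:

Strassen's algorithm requires power-of-2 dimensions. Pad 1418x1418 to 2048x2048 (next power of 2).

Standard algorithm: 1418^3 = 2851206632 multiplications
Strassen's algorithm: 7^(log2(2048)) = 7^11 = 1977326743 multiplications
Savings: 2851206632 - 1977326743 = 873879889 multiplications

Standard: 2851206632 multiplications (1418^3). Strassen: 1977326743 multiplications (7^11, after padding to 2048x2048). Strassen reduces 8 recursive multiplications to 7 at each level.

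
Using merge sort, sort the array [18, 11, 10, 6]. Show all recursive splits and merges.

Merge sort trace:

Split: [18, 11, 10, 6] -> [18, 11] and [10, 6]
  Split: [18, 11] -> [18] and [11]
  Merge: [18] + [11] -> [11, 18]
  Split: [10, 6] -> [10] and [6]
  Merge: [10] + [6] -> [6, 10]
Merge: [11, 18] + [6, 10] -> [6, 10, 11, 18]

Final sorted array: [6, 10, 11, 18]

The merge sort proceeds by recursively splitting the array and merging sorted halves.
After all merges, the sorted array is [6, 10, 11, 18].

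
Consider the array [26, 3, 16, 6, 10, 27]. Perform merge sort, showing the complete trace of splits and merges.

Merge sort trace:

Split: [26, 3, 16, 6, 10, 27] -> [26, 3, 16] and [6, 10, 27]
  Split: [26, 3, 16] -> [26] and [3, 16]
    Split: [3, 16] -> [3] and [16]
    Merge: [3] + [16] -> [3, 16]
  Merge: [26] + [3, 16] -> [3, 16, 26]
  Split: [6, 10, 27] -> [6] and [10, 27]
    Split: [10, 27] -> [10] and [27]
    Merge: [10] + [27] -> [10, 27]
  Merge: [6] + [10, 27] -> [6, 10, 27]
Merge: [3, 16, 26] + [6, 10, 27] -> [3, 6, 10, 16, 26, 27]

Final sorted array: [3, 6, 10, 16, 26, 27]

The merge sort proceeds by recursively splitting the array and merging sorted halves.
After all merges, the sorted array is [3, 6, 10, 16, 26, 27].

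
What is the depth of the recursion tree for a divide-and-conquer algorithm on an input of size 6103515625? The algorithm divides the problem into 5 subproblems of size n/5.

For divide and conquer with division factor 5:

Problem sizes at each level:
Level 0: 6103515625
Level 1: 1220703125
Level 2: 244140625
Level 3: 48828125
Level 4: 9765625
Level 5: 1953125
Level 6: 390625
Level 7: 78125
Level 8: 15625
Level 9: 3125
Level 10: 625
Level 11: 125
Level 12: 25
Level 13: 5
Level 14: 1

The root is level 0 and the size-1 base case is level 14 (the tree spans levels 0 through 14, i.e. 15 levels counting the root), so the depth is the number of divisions: log_5(6103515625) = 14

The recursion tree depth is log_5(6103515625) = 14. At each level, the problem size is divided by 5, so it takes 14 divisions to reduce to a base case of size 1. The algorithm makes 5 recursive calls at each level.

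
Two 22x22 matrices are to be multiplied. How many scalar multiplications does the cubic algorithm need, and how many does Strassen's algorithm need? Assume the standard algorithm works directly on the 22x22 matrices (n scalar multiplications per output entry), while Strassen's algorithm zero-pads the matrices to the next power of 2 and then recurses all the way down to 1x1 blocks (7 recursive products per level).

Matrix multiplication for 22x22 matrices:

Strassen's algorithm requires power-of-2 dimensions. Pad 22x22 to 32x32 (next power of 2).

Standard algorithm: 22^3 = 10648 multiplications
Strassen's algorithm: 7^(log2(32)) = 7^5 = 16807 multiplications
Difference: 10648 - 16807 = -6159 (Strassen uses MORE here due to padding overhead — for small or just-over-power-of-2 n, padding can outweigh the per-level savings)

Standard: 10648 multiplications (22^3). Strassen: 16807 multiplications (7^5, after padding to 32x32). Strassen reduces 8 recursive multiplications to 7 at each level.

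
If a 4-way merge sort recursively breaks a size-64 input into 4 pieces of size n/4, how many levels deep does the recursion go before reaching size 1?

For divide and conquer with division factor 4:

Problem sizes at each level:
Level 0: 64
Level 1: 16
Level 2: 4
Level 3: 1

The root is level 0 and the size-1 base case is level 3 (the tree spans levels 0 through 3, i.e. 4 levels counting the root), so the depth is the number of divisions: log_4(64) = 3

The recursion tree depth is log_4(64) = 3. At each level, the problem size is divided by 4, so it takes 3 divisions to reduce to a base case of size 1. The algorithm makes 4 recursive calls at each level.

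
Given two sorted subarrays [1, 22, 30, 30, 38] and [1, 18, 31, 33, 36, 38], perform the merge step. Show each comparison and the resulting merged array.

Merging process:

Compare 1 vs 1: take 1 from left. Merged: [1]
Compare 22 vs 1: take 1 from right. Merged: [1, 1]
Compare 22 vs 18: take 18 from right. Merged: [1, 1, 18]
Compare 22 vs 31: take 22 from left. Merged: [1, 1, 18, 22]
Compare 30 vs 31: take 30 from left. Merged: [1, 1, 18, 22, 30]
Compare 30 vs 31: take 30 from left. Merged: [1, 1, 18, 22, 30, 30]
Compare 38 vs 31: take 31 from right. Merged: [1, 1, 18, 22, 30, 30, 31]
Compare 38 vs 33: take 33 from right. Merged: [1, 1, 18, 22, 30, 30, 31, 33]
Compare 38 vs 36: take 36 from right. Merged: [1, 1, 18, 22, 30, 30, 31, 33, 36]
Compare 38 vs 38: take 38 from left. Merged: [1, 1, 18, 22, 30, 30, 31, 33, 36, 38]
Append remaining from right: [38]. Merged: [1, 1, 18, 22, 30, 30, 31, 33, 36, 38, 38]

Final merged array: [1, 1, 18, 22, 30, 30, 31, 33, 36, 38, 38]
Total comparisons: 10

The merged array is [1, 1, 18, 22, 30, 30, 31, 33, 36, 38, 38], requiring 10 comparisons. The merge step runs in O(n) time where n is the total number of elements.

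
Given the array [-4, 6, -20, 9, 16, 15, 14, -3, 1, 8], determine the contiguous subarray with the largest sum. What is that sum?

Using Kadane's algorithm on [-4, 6, -20, 9, 16, 15, 14, -3, 1, 8]:

Scanning through the array:
Position 1 (value 6): max_ending_here = 6, max_so_far = 6
Position 2 (value -20): max_ending_here = -14, max_so_far = 6
Position 3 (value 9): max_ending_here = 9, max_so_far = 9
Position 4 (value 16): max_ending_here = 25, max_so_far = 25
Position 5 (value 15): max_ending_here = 40, max_so_far = 40
Position 6 (value 14): max_ending_here = 54, max_so_far = 54
Position 7 (value -3): max_ending_here = 51, max_so_far = 54
Position 8 (value 1): max_ending_here = 52, max_so_far = 54
Position 9 (value 8): max_ending_here = 60, max_so_far = 60

Maximum subarray: [9, 16, 15, 14, -3, 1, 8]
Maximum sum: 60

The maximum subarray is [9, 16, 15, 14, -3, 1, 8] with sum 60. This subarray runs from index 3 to index 9.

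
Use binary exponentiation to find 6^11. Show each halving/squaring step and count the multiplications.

Computing 6^11 by squaring (build up from 6^1; each line after the first costs one multiplication):

6^1 = 6
6^2 = (6^1)^2 = 6^2 = 36
6^4 = (6^2)^2 = 36^2 = 1296
6^5 = 6 * 6^4 = 6 * 1296 = 7776
6^10 = (6^5)^2 = 7776^2 = 60466176
6^11 = 6 * 6^10 = 6 * 60466176 = 362797056

Result: 362797056
Multiplications needed: 5 (5 lines after 6^1)

6^11 = 362797056. Using exponentiation by squaring, this requires 5 multiplications. The key idea: if the exponent is even, square the half-power; if odd, multiply by the base once.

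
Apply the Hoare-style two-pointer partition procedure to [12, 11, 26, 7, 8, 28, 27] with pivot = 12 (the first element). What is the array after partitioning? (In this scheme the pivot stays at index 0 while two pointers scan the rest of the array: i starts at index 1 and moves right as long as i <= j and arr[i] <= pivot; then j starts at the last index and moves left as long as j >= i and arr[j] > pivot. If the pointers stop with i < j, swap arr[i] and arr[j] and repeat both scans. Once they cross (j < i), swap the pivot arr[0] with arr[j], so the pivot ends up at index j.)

Hoare-style two-pointer partition with pivot = 12:

Initial array: [12, 11, 26, 7, 8, 28, 27]

Pointers start at i = 1, j = 6.
i stops at index 2 (arr[2]=26 > 12), j stops at index 4 (arr[4]=8 <= 12): swap arr[2] and arr[4], array becomes [12, 11, 8, 7, 26, 28, 27]
i ends at 4, j ends at 3: the pointers have crossed (j < i), so scanning stops.

Swap pivot arr[0] with arr[3] to place pivot at position 3: [7, 11, 8, 12, 26, 28, 27]
Pivot position: 3

After partitioning with pivot 12, the array becomes [7, 11, 8, 12, 26, 28, 27]. The pivot is placed at index 3. All elements to the left of the pivot are <= 12, and all elements to the right are > 12.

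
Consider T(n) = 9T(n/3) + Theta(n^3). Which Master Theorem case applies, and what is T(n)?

Master Theorem for T(n) = 9T(n/3) + O(n^3):

a = 9, b = 3, c = 3
log_b(a) = log_3(9) = 2.0000

Case 3: c = 3 > log_3(9) = 2.0000
T(n) = O(n^3) = O(n^3)

For T(n) = 9T(n/3) + O(n^3): log_3(9) = 2.0000. This is Case 3 of the Master Theorem (c > log_b(a), work dominated by root), giving O(n^3).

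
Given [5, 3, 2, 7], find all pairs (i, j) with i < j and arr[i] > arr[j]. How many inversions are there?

Finding inversions in [5, 3, 2, 7]:

(0, 1): arr[0]=5 > arr[1]=3
(0, 2): arr[0]=5 > arr[2]=2
(1, 2): arr[1]=3 > arr[2]=2

Total inversions: 3

The array has 3 inversion(s): (0,1), (0,2), (1,2). Each pair (i,j) satisfies i < j and arr[i] > arr[j].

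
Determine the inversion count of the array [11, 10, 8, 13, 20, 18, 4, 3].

Finding inversions in [11, 10, 8, 13, 20, 18, 4, 3]:

(0, 1): arr[0]=11 > arr[1]=10
(0, 2): arr[0]=11 > arr[2]=8
(0, 6): arr[0]=11 > arr[6]=4
(0, 7): arr[0]=11 > arr[7]=3
(1, 2): arr[1]=10 > arr[2]=8
(1, 6): arr[1]=10 > arr[6]=4
(1, 7): arr[1]=10 > arr[7]=3
(2, 6): arr[2]=8 > arr[6]=4
(2, 7): arr[2]=8 > arr[7]=3
(3, 6): arr[3]=13 > arr[6]=4
(3, 7): arr[3]=13 > arr[7]=3
(4, 5): arr[4]=20 > arr[5]=18
(4, 6): arr[4]=20 > arr[6]=4
(4, 7): arr[4]=20 > arr[7]=3
(5, 6): arr[5]=18 > arr[6]=4
(5, 7): arr[5]=18 > arr[7]=3
(6, 7): arr[6]=4 > arr[7]=3

Total inversions: 17

The array has 17 inversion(s): (0,1), (0,2), (0,6), (0,7), (1,2), (1,6), (1,7), (2,6), (2,7), (3,6), (3,7), (4,5), (4,6), (4,7), (5,6), (5,7), (6,7). Each pair (i,j) satisfies i < j and arr[i] > arr[j].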